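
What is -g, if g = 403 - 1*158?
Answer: -245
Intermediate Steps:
g = 245 (g = 403 - 158 = 245)
-g = -1*245 = -245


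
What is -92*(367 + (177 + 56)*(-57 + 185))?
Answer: -2777572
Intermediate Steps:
-92*(367 + (177 + 56)*(-57 + 185)) = -92*(367 + 233*128) = -92*(367 + 29824) = -92*30191 = -2777572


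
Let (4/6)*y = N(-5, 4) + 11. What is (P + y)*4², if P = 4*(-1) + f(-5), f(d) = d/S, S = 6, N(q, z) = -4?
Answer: 272/3 ≈ 90.667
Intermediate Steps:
y = 21/2 (y = 3*(-4 + 11)/2 = (3/2)*7 = 21/2 ≈ 10.500)
f(d) = d/6
P = -29/6 (P = 4*(-1) + (⅙)*(-5) = -4 - ⅚ = -29/6 ≈ -4.8333)
(P + y)*4² = (-29/6 + 21/2)*4² = (17/3)*16 = 272/3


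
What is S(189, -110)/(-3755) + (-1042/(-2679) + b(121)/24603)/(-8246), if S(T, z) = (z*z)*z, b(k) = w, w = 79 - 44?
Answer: 16075688949570451/45352531981778 ≈ 354.46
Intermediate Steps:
w = 35
b(k) = 35
S(T, z) = z**3 (S(T, z) = z**2*z = z**3)
S(189, -110)/(-3755) + (-1042/(-2679) + b(121)/24603)/(-8246) = (-110)**3/(-3755) + (-1042/(-2679) + 35/24603)/(-8246) = -1331000*(-1/3755) + (-1042*(-1/2679) + 35*(1/24603))*(-1/8246) = 266200/751 + (1042/2679 + 35/24603)*(-1/8246) = 266200/751 + (2858899/7323493)*(-1/8246) = 266200/751 - 2858899/60389523278 = 16075688949570451/45352531981778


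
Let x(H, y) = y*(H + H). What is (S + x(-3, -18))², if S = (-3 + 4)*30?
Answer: 19044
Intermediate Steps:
S = 30 (S = 1*30 = 30)
x(H, y) = 2*H*y (x(H, y) = y*(2*H) = 2*H*y)
(S + x(-3, -18))² = (30 + 2*(-3)*(-18))² = (30 + 108)² = 138² = 19044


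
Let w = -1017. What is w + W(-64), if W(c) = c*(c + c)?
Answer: 7175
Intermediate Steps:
W(c) = 2*c**2 (W(c) = c*(2*c) = 2*c**2)
w + W(-64) = -1017 + 2*(-64)**2 = -1017 + 2*4096 = -1017 + 8192 = 7175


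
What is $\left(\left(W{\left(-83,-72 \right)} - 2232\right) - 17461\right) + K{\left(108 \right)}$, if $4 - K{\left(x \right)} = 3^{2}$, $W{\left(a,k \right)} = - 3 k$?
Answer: $-19482$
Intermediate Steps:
$K{\left(x \right)} = -5$ ($K{\left(x \right)} = 4 - 3^{2} = 4 - 9 = -5$)
$\left(\left(W{\left(-83,-72 \right)} - 2232\right) - 17461\right) + K{\left(108 \right)} = \left(\left(\left(-3\right) \left(-72\right) - 2232\right) - 17461\right) - 5 = \left(\left(216 - 2232\right) - 17461\right) - 5 = \left(-2016 - 17461\right) - 5 = -19477 - 5 = -19482$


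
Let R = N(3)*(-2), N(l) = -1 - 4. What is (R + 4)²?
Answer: 196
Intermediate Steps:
N(l) = -5
R = 10 (R = -5*(-2) = 10)
(R + 4)² = (10 + 4)² = 14² = 196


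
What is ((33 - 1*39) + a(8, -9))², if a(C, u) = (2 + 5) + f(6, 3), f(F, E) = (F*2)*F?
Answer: 5329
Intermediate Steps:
f(F, E) = 2*F² (f(F, E) = (2*F)*F = 2*F²)
a(C, u) = 79 (a(C, u) = (2 + 5) + 2*6² = 7 + 2*36 = 7 + 72 = 79)
((33 - 1*39) + a(8, -9))² = ((33 - 1*39) + 79)² = ((33 - 39) + 79)² = (-6 + 79)² = 73² = 5329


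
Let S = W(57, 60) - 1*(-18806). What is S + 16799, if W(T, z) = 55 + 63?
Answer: 35723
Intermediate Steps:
W(T, z) = 118
S = 18924 (S = 118 - 1*(-18806) = 118 + 18806 = 18924)
S + 16799 = 18924 + 16799 = 35723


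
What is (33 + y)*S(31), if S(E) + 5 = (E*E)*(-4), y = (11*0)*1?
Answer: -127017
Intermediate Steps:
y = 0 (y = 0*1 = 0)
S(E) = -5 - 4*E**2 (S(E) = -5 + (E*E)*(-4) = -5 + E**2*(-4) = -5 - 4*E**2)
(33 + y)*S(31) = (33 + 0)*(-5 - 4*31**2) = 33*(-5 - 4*961) = 33*(-5 - 3844) = 33*(-3849) = -127017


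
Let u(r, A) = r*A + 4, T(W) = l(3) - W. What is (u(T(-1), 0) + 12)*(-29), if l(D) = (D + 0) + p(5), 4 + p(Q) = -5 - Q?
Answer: -464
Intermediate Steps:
p(Q) = -9 - Q (p(Q) = -4 + (-5 - Q) = -9 - Q)
l(D) = -14 + D (l(D) = (D + 0) + (-9 - 1*5) = D + (-9 - 5) = D - 14 = -14 + D)
T(W) = -11 - W (T(W) = (-14 + 3) - W = -11 - W)
u(r, A) = 4 + A*r (u(r, A) = A*r + 4 = 4 + A*r)
(u(T(-1), 0) + 12)*(-29) = ((4 + 0*(-11 - 1*(-1))) + 12)*(-29) = ((4 + 0*(-11 + 1)) + 12)*(-29) = ((4 + 0*(-10)) + 12)*(-29) = ((4 + 0) + 12)*(-29) = (4 + 12)*(-29) = 16*(-29) = -464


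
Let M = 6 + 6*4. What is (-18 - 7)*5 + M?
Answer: -95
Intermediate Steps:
M = 30 (M = 6 + 24 = 30)
(-18 - 7)*5 + M = (-18 - 7)*5 + 30 = -25*5 + 30 = -125 + 30 = -95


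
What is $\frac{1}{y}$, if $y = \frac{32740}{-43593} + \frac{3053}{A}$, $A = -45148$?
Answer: $- \frac{1968136764}{1611234949} \approx -1.2215$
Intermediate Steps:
$y = - \frac{1611234949}{1968136764}$ ($y = \frac{32740}{-43593} + \frac{3053}{-45148} = 32740 \left(- \frac{1}{43593}\right) + 3053 \left(- \frac{1}{45148}\right) = - \frac{32740}{43593} - \frac{3053}{45148} = - \frac{1611234949}{1968136764} \approx -0.81866$)
$\frac{1}{y} = \frac{1}{- \frac{1611234949}{1968136764}} = - \frac{1968136764}{1611234949}$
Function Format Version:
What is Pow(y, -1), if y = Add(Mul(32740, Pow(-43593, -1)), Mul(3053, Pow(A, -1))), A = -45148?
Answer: Rational(-1968136764, 1611234949) ≈ -1.2215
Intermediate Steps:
y = Rational(-1611234949, 1968136764) (y = Add(Mul(32740, Pow(-43593, -1)), Mul(3053, Pow(-45148, -1))) = Add(Mul(32740, Rational(-1, 43593)), Mul(3053, Rational(-1, 45148))) = Add(Rational(-32740, 43593), Rational(-3053, 45148)) = Rational(-1611234949, 1968136764) ≈ -0.81866)
Pow(y, -1) = Pow(Rational(-1611234949, 1968136764), -1) = Rational(-1968136764, 1611234949)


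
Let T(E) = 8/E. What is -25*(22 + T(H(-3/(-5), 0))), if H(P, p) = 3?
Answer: -1850/3 ≈ -616.67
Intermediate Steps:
-25*(22 + T(H(-3/(-5), 0))) = -25*(22 + 8/3) = -25*74/3 = -1850/3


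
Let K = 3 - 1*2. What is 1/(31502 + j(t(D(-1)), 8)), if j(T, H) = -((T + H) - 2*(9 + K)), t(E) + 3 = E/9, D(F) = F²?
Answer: 9/283652 ≈ 3.1729e-5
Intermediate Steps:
K = 1 (K = 3 - 2 = 1)
t(E) = -3 + E/9
j(T, H) = 20 - H - T (j(T, H) = -((T + H) - 2*(9 + 1)) = -((H + T) - 2*10) = -((H + T) - 20) = -(-20 + H + T) = 20 - H - T)
1/(31502 + j(t(D(-1)), 8)) = 1/(31502 + (20 - 1*8 - (-3 + (⅑)*(-1)²))) = 1/(31502 + (20 - 8 - (-3 + (⅑)*1))) = 1/(31502 + (20 - 8 - (-3 + ⅑))) = 1/(31502 + (20 - 8 - 1*(-26/9))) = 1/(31502 + (20 - 8 + 26/9)) = 1/(31502 + 134/9) = 1/(283652/9) = 9/283652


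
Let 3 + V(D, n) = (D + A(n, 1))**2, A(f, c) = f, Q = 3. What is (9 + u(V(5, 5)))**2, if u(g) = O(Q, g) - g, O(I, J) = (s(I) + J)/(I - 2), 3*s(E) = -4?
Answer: 529/9 ≈ 58.778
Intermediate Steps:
s(E) = -4/3 (s(E) = (1/3)*(-4) = -4/3)
V(D, n) = -3 + (D + n)**2
O(I, J) = (-4/3 + J)/(-2 + I) (O(I, J) = (-4/3 + J)/(I - 2) = (-4/3 + J)/(-2 + I))
u(g) = -4/3 (u(g) = (-4/3 + g)/(-2 + 3) - g = (-4/3 + g)/1 - g = 1*(-4/3 + g) - g = (-4/3 + g) - g = -4/3)
(9 + u(V(5, 5)))**2 = (9 - 4/3)**2 = (23/3)**2 = 529/9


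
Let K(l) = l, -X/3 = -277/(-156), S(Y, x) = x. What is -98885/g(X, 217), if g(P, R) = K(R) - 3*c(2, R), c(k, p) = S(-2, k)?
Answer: -98885/211 ≈ -468.65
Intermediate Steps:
c(k, p) = k
X = -277/52 (X = -(-831)/(-156) = -(-831)*(-1)/156 = -3*277/156 = -277/52 ≈ -5.3269)
g(P, R) = -6 + R (g(P, R) = R - 3*2 = R - 6 = -6 + R)
-98885/g(X, 217) = -98885/(-6 + 217) = -98885/211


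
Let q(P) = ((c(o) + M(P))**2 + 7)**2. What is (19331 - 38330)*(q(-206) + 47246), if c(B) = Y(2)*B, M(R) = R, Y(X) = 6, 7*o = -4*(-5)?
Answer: -58055469065294625/2401 ≈ -2.4180e+13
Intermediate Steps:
o = 20/7 (o = (-4*(-5))/7 = (1/7)*20 = 20/7 ≈ 2.8571)
c(B) = 6*B
q(P) = (7 + (120/7 + P)**2)**2 (q(P) = ((6*(20/7) + P)**2 + 7)**2 = ((120/7 + P)**2 + 7)**2 = (7 + (120/7 + P)**2)**2)
(19331 - 38330)*(q(-206) + 47246) = (19331 - 38330)*((343 + (120 + 7*(-206))**2)**2/2401 + 47246) = -18999*((343 + (120 - 1442)**2)**2/2401 + 47246) = -18999*((343 + (-1322)**2)**2/2401 + 47246) = -18999*((343 + 1747684)**2/2401 + 47246) = -18999*((1/2401)*1748027**2 + 47246) = -18999*((1/2401)*3055598392729 + 47246) = -18999*(3055598392729/2401 + 47246) = -18999*3055711830375/2401 = -58055469065294625/2401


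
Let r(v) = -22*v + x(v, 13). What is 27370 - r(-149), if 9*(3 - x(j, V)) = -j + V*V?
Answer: 72373/3 ≈ 24124.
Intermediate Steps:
x(j, V) = 3 - V²/9 + j/9 (x(j, V) = 3 - (-j + V*V)/9 = 3 - (-j + V²)/9 = 3 - (V² - j)/9 = 3 + (-V²/9 + j/9) = 3 - V²/9 + j/9)
r(v) = -142/9 - 197*v/9 (r(v) = -22*v + (3 - ⅑*13² + v/9) = -22*v + (3 - ⅑*169 + v/9) = -22*v + (3 - 169/9 + v/9) = -22*v + (-142/9 + v/9) = -142/9 - 197*v/9)
27370 - r(-149) = 27370 - (-142/9 - 197/9*(-149)) = 27370 - (-142/9 + 29353/9) = 27370 - 1*9737/3 = 27370 - 9737/3 = 72373/3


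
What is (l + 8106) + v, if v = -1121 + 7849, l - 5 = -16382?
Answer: -1543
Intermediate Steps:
l = -16377 (l = 5 - 16382 = -16377)
v = 6728
(l + 8106) + v = (-16377 + 8106) + 6728 = -8271 + 6728 = -1543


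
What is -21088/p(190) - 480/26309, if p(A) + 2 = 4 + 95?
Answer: -554850752/2551973 ≈ -217.42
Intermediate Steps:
p(A) = 97 (p(A) = -2 + (4 + 95) = -2 + 99 = 97)
-21088/p(190) - 480/26309 = -21088/97 - 480/26309 = -554850752/2551973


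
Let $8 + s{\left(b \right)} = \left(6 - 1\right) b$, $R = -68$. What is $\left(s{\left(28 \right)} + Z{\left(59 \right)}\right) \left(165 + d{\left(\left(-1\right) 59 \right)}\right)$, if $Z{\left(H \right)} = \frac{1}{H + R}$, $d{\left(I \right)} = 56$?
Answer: $\frac{262327}{9} \approx 29147.0$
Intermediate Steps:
$s{\left(b \right)} = -8 + 5 b$ ($s{\left(b \right)} = -8 + \left(6 - 1\right) b = -8 + 5 b$)
$Z{\left(H \right)} = \frac{1}{-68 + H}$ ($Z{\left(H \right)} = \frac{1}{H - 68} = \frac{1}{-68 + H}$)
$\left(s{\left(28 \right)} + Z{\left(59 \right)}\right) \left(165 + d{\left(\left(-1\right) 59 \right)}\right) = \left(\left(-8 + 5 \cdot 28\right) + \frac{1}{-68 + 59}\right) \left(165 + 56\right) = \left(\left(-8 + 140\right) + \frac{1}{-9}\right) 221 = \left(132 - \frac{1}{9}\right) 221 = \frac{1187}{9} \cdot 221 = \frac{262327}{9}$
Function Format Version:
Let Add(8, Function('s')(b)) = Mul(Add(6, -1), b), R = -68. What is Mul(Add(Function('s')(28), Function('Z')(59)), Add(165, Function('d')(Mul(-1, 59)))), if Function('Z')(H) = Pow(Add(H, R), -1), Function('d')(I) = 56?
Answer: Rational(262327, 9) ≈ 29147.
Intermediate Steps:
Function('s')(b) = Add(-8, Mul(5, b)) (Function('s')(b) = Add(-8, Mul(Add(6, -1), b)) = Add(-8, Mul(5, b)))
Function('Z')(H) = Pow(Add(-68, H), -1) (Function('Z')(H) = Pow(Add(H, -68), -1) = Pow(Add(-68, H), -1))
Mul(Add(Function('s')(28), Function('Z')(59)), Add(165, Function('d')(Mul(-1, 59)))) = Mul(Add(Add(-8, Mul(5, 28)), Pow(Add(-68, 59), -1)), Add(165, 56)) = Mul(Add(Add(-8, 140), Pow(-9, -1)), 221) = Mul(Add(132, Rational(-1, 9)), 221) = Mul(Rational(1187, 9), 221) = Rational(262327, 9)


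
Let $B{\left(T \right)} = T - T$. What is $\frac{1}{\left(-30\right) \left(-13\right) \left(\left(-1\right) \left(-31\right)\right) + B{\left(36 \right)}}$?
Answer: $\frac{1}{12090} \approx 8.2713 \cdot 10^{-5}$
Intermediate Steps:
$B{\left(T \right)} = 0$
$\frac{1}{\left(-30\right) \left(-13\right) \left(\left(-1\right) \left(-31\right)\right) + B{\left(36 \right)}} = \frac{1}{\left(-30\right) \left(-13\right) \left(\left(-1\right) \left(-31\right)\right) + 0} = \frac{1}{390 \cdot 31 + 0} = \frac{1}{12090 + 0} = \frac{1}{12090}$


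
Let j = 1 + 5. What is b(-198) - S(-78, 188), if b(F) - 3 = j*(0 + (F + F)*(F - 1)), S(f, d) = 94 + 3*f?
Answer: 472967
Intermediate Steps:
j = 6
b(F) = 3 + 12*F*(-1 + F) (b(F) = 3 + 6*(0 + (F + F)*(F - 1)) = 3 + 6*(0 + (2*F)*(-1 + F)) = 3 + 6*(0 + 2*F*(-1 + F)) = 3 + 6*(2*F*(-1 + F)) = 3 + 12*F*(-1 + F))
b(-198) - S(-78, 188) = (3 - 12*(-198) + 12*(-198)**2) - (94 + 3*(-78)) = (3 + 2376 + 12*39204) - (94 - 234) = (3 + 2376 + 470448) - 1*(-140) = 472827 + 140 = 472967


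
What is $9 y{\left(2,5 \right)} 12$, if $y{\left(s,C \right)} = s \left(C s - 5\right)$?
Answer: $1080$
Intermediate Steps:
$y{\left(s,C \right)} = s \left(-5 + C s\right)$ ($y{\left(s,C \right)} = s \left(C s - 5\right) = s \left(-5 + C s\right)$)
$9 y{\left(2,5 \right)} 12 = 9 \cdot 2 \left(-5 + 5 \cdot 2\right) 12 = 9 \cdot 2 \left(-5 + 10\right) 12 = 9 \cdot 2 \cdot 5 \cdot 12 = 9 \cdot 10 \cdot 12 = 90 \cdot 12 = 1080$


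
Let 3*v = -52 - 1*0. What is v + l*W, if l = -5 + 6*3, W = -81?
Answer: -3211/3 ≈ -1070.3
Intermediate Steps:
v = -52/3 (v = (-52 - 1*0)/3 = (-52 + 0)/3 = (1/3)*(-52) = -52/3 ≈ -17.333)
l = 13 (l = -5 + 18 = 13)
v + l*W = -52/3 + 13*(-81) = -52/3 - 1053 = -3211/3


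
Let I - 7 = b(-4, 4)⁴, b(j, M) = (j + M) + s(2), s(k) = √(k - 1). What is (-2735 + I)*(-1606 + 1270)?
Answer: 916272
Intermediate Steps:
s(k) = √(-1 + k)
b(j, M) = 1 + M + j (b(j, M) = (j + M) + √(-1 + 2) = (M + j) + √1 = (M + j) + 1 = 1 + M + j)
I = 8 (I = 7 + (1 + 4 - 4)⁴ = 7 + 1⁴ = 7 + 1 = 8)
(-2735 + I)*(-1606 + 1270) = (-2735 + 8)*(-1606 + 1270) = -2727*(-336) = 916272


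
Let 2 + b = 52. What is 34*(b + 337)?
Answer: 13158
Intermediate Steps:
b = 50 (b = -2 + 52 = 50)
34*(b + 337) = 34*(50 + 337) = 34*387 = 13158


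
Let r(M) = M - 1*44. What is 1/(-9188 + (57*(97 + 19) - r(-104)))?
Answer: -1/2428 ≈ -0.00041186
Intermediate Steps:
r(M) = -44 + M (r(M) = M - 44 = -44 + M)
1/(-9188 + (57*(97 + 19) - r(-104))) = 1/(-9188 + (57*(97 + 19) - (-44 - 104))) = 1/(-9188 + (57*116 - 1*(-148))) = 1/(-9188 + (6612 + 148)) = 1/(-9188 + 6760) = 1/(-2428) = -1/2428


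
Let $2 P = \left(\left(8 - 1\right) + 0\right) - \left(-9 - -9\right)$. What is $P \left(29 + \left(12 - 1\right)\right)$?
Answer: $140$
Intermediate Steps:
$P = \frac{7}{2}$ ($P = \frac{\left(\left(8 - 1\right) + 0\right) - \left(-9 - -9\right)}{2} = \frac{\left(7 + 0\right) - \left(-9 + 9\right)}{2} = \frac{7 - 0}{2} = \frac{7 + 0}{2} = \frac{1}{2} \cdot 7 = \frac{7}{2} \approx 3.5$)
$P \left(29 + \left(12 - 1\right)\right) = \frac{7 \left(29 + \left(12 - 1\right)\right)}{2} = \frac{7 \left(29 + 11\right)}{2} = \frac{7}{2} \cdot 40 = 140$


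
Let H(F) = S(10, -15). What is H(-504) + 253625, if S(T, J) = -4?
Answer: 253621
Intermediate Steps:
H(F) = -4
H(-504) + 253625 = -4 + 253625 = 253621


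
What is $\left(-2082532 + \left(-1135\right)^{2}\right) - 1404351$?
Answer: $-2198658$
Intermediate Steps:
$\left(-2082532 + \left(-1135\right)^{2}\right) - 1404351 = \left(-2082532 + 1288225\right) - 1404351 = -794307 - 1404351 = -2198658$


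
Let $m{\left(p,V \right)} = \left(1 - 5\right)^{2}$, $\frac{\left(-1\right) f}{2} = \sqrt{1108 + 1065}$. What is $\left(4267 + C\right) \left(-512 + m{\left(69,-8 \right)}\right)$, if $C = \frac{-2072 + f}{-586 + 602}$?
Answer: $-2052200 + 62 \sqrt{2173} \approx -2.0493 \cdot 10^{6}$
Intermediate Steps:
$f = - 2 \sqrt{2173}$ ($f = - 2 \sqrt{1108 + 1065} = - 2 \sqrt{2173} \approx -93.231$)
$m{\left(p,V \right)} = 16$ ($m{\left(p,V \right)} = \left(-4\right)^{2} = 16$)
$C = - \frac{259}{2} - \frac{\sqrt{2173}}{8}$ ($C = \frac{-2072 - 2 \sqrt{2173}}{-586 + 602} = \frac{-2072 - 2 \sqrt{2173}}{16} = \left(-2072 - 2 \sqrt{2173}\right) \frac{1}{16} = - \frac{259}{2} - \frac{\sqrt{2173}}{8} \approx -135.33$)
$\left(4267 + C\right) \left(-512 + m{\left(69,-8 \right)}\right) = \left(4267 - \left(\frac{259}{2} + \frac{\sqrt{2173}}{8}\right)\right) \left(-512 + 16\right) = \left(\frac{8275}{2} - \frac{\sqrt{2173}}{8}\right) \left(-496\right) = -2052200 + 62 \sqrt{2173}$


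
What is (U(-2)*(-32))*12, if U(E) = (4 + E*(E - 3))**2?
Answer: -75264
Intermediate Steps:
U(E) = (4 + E*(-3 + E))**2
(U(-2)*(-32))*12 = ((4 + (-2)**2 - 3*(-2))**2*(-32))*12 = ((4 + 4 + 6)**2*(-32))*12 = (14**2*(-32))*12 = (196*(-32))*12 = -6272*12 = -75264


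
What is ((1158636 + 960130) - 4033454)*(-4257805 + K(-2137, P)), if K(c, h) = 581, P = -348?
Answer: 8151255706112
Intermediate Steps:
((1158636 + 960130) - 4033454)*(-4257805 + K(-2137, P)) = ((1158636 + 960130) - 4033454)*(-4257805 + 581) = (2118766 - 4033454)*(-4257224) = -1914688*(-4257224) = 8151255706112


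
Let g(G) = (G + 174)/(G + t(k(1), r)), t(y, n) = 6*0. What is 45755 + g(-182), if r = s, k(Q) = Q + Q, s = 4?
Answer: 4163709/91 ≈ 45755.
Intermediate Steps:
k(Q) = 2*Q
r = 4
t(y, n) = 0
g(G) = (174 + G)/G (g(G) = (G + 174)/(G + 0) = (174 + G)/G)
45755 + g(-182) = 45755 + (174 - 182)/(-182) = 45755 - 1/182*(-8) = 45755 + 4/91 = 4163709/91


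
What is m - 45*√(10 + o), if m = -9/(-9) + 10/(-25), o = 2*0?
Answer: ⅗ - 45*√10 ≈ -141.70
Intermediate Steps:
o = 0
m = ⅗ (m = -9*(-⅑) + 10*(-1/25) = 1 - ⅖ = ⅗ ≈ 0.60000)
m - 45*√(10 + o) = ⅗ - 45*√(10 + 0) = ⅗ - 45*√10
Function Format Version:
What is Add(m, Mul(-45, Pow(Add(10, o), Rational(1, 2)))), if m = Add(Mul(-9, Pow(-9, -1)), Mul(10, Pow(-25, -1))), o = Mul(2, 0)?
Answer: Add(Rational(3, 5), Mul(-45, Pow(10, Rational(1, 2)))) ≈ -141.70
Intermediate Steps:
o = 0
m = Rational(3, 5) (m = Add(Mul(-9, Rational(-1, 9)), Mul(10, Rational(-1, 25))) = Add(1, Rational(-2, 5)) = Rational(3, 5) ≈ 0.60000)
Add(m, Mul(-45, Pow(Add(10, o), Rational(1, 2)))) = Add(Rational(3, 5), Mul(-45, Pow(Add(10, 0), Rational(1, 2)))) = Add(Rational(3, 5), Mul(-45, Pow(10, Rational(1, 2))))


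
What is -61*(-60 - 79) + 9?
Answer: 8488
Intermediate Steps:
-61*(-60 - 79) + 9 = -61*(-139) + 9 = 8479 + 9 = 8488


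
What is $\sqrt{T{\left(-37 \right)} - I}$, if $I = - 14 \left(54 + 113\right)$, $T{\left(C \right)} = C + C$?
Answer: $2 \sqrt{566} \approx 47.581$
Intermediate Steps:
$T{\left(C \right)} = 2 C$
$I = -2338$ ($I = \left(-14\right) 167 = -2338$)
$\sqrt{T{\left(-37 \right)} - I} = \sqrt{2 \left(-37\right) - -2338} = \sqrt{-74 + 2338} = \sqrt{2264} = 2 \sqrt{566}$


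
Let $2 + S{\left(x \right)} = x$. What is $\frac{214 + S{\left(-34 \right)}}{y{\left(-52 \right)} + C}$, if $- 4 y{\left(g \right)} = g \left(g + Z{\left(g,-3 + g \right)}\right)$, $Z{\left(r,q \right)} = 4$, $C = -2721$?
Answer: $- \frac{178}{3345} \approx -0.053214$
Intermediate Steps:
$S{\left(x \right)} = -2 + x$
$y{\left(g \right)} = - \frac{g \left(4 + g\right)}{4}$ ($y{\left(g \right)} = - \frac{g \left(g + 4\right)}{4} = - \frac{g \left(4 + g\right)}{4}$)
$\frac{214 + S{\left(-34 \right)}}{y{\left(-52 \right)} + C} = \frac{214 - 36}{\left(- \frac{1}{4}\right) \left(-52\right) \left(4 - 52\right) - 2721} = \frac{214 - 36}{\left(- \frac{1}{4}\right) \left(-52\right) \left(-48\right) - 2721} = \frac{178}{-624 - 2721} = \frac{178}{-3345} = 178 \left(- \frac{1}{3345}\right) = - \frac{178}{3345}$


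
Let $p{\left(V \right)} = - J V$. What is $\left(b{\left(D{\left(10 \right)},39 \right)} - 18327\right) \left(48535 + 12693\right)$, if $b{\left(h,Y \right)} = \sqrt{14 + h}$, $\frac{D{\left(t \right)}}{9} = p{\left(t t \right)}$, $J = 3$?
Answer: $-1122125556 + 61228 i \sqrt{2686} \approx -1.1221 \cdot 10^{9} + 3.1732 \cdot 10^{6} i$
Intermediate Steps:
$p{\left(V \right)} = - 3 V$ ($p{\left(V \right)} = \left(-1\right) 3 V = - 3 V$)
$D{\left(t \right)} = - 27 t^{2}$ ($D{\left(t \right)} = 9 \left(- 3 t t\right) = 9 \left(- 3 t^{2}\right) = - 27 t^{2}$)
$\left(b{\left(D{\left(10 \right)},39 \right)} - 18327\right) \left(48535 + 12693\right) = \left(\sqrt{14 - 27 \cdot 10^{2}} - 18327\right) \left(48535 + 12693\right) = \left(\sqrt{14 - 2700} - 18327\right) 61228 = \left(\sqrt{-2686} - 18327\right) 61228 = \left(i \sqrt{2686} - 18327\right) 61228 = \left(-18327 + i \sqrt{2686}\right) 61228 = -1122125556 + 61228 i \sqrt{2686}$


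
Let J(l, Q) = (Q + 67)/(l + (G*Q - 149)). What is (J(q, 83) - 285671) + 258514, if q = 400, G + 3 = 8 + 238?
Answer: -55454579/2042 ≈ -27157.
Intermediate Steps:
G = 243 (G = -3 + (8 + 238) = -3 + 246 = 243)
J(l, Q) = (67 + Q)/(-149 + l + 243*Q) (J(l, Q) = (Q + 67)/(l + (243*Q - 149)) = (67 + Q)/(l + (-149 + 243*Q)) = (67 + Q)/(-149 + l + 243*Q))
(J(q, 83) - 285671) + 258514 = ((67 + 83)/(-149 + 400 + 243*83) - 285671) + 258514 = (150/(-149 + 400 + 20169) - 285671) + 258514 = (150/20420 - 285671) + 258514 = ((1/20420)*150 - 285671) + 258514 = (15/2042 - 285671) + 258514 = -583340167/2042 + 258514 = -55454579/2042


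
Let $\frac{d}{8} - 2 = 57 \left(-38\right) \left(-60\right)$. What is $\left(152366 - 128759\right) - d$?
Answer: $-1016089$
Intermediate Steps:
$d = 1039696$ ($d = 16 + 8 \cdot 57 \left(-38\right) \left(-60\right) = 16 + 8 \left(\left(-2166\right) \left(-60\right)\right) = 16 + 8 \cdot 129960 = 16 + 1039680 = 1039696$)
$\left(152366 - 128759\right) - d = \left(152366 - 128759\right) - 1039696 = 23607 - 1039696 = -1016089$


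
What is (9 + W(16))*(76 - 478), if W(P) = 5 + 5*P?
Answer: -37788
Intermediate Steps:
(9 + W(16))*(76 - 478) = (9 + (5 + 5*16))*(76 - 478) = (9 + (5 + 80))*(-402) = (9 + 85)*(-402) = 94*(-402) = -37788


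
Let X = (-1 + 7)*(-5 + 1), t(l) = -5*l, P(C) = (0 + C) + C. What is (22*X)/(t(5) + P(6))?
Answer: 528/13 ≈ 40.615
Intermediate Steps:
P(C) = 2*C (P(C) = C + C = 2*C)
X = -24 (X = 6*(-4) = -24)
(22*X)/(t(5) + P(6)) = (22*(-24))/(-5*5 + 2*6) = -528/(-25 + 12) = -528/(-13) = -528*(-1/13) = 528/13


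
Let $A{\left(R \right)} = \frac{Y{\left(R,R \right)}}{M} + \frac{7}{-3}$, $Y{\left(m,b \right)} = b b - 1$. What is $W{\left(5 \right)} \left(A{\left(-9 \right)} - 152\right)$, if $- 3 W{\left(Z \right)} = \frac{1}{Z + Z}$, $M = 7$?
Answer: $\frac{3001}{630} \approx 4.7635$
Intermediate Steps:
$Y{\left(m,b \right)} = -1 + b^{2}$ ($Y{\left(m,b \right)} = b^{2} - 1 = -1 + b^{2}$)
$A{\left(R \right)} = - \frac{52}{21} + \frac{R^{2}}{7}$ ($A{\left(R \right)} = \frac{-1 + R^{2}}{7} + \frac{7}{-3} = \left(-1 + R^{2}\right) \frac{1}{7} + 7 \left(- \frac{1}{3}\right) = \left(- \frac{1}{7} + \frac{R^{2}}{7}\right) - \frac{7}{3} = - \frac{52}{21} + \frac{R^{2}}{7}$)
$W{\left(Z \right)} = - \frac{1}{6 Z}$ ($W{\left(Z \right)} = - \frac{1}{3 \left(Z + Z\right)} = - \frac{1}{3 \cdot 2 Z} = - \frac{\frac{1}{2} \frac{1}{Z}}{3} = - \frac{1}{6 Z}$)
$W{\left(5 \right)} \left(A{\left(-9 \right)} - 152\right) = - \frac{1}{6 \cdot 5} \left(\left(- \frac{52}{21} + \frac{\left(-9\right)^{2}}{7}\right) - 152\right) = \left(- \frac{1}{6}\right) \frac{1}{5} \left(\left(- \frac{52}{21} + \frac{1}{7} \cdot 81\right) - 152\right) = - \frac{\left(- \frac{52}{21} + \frac{81}{7}\right) - 152}{30} = - \frac{\frac{191}{21} - 152}{30} = \left(- \frac{1}{30}\right) \left(- \frac{3001}{21}\right) = \frac{3001}{630}$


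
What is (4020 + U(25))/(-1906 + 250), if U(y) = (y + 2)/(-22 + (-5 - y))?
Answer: -69671/28704 ≈ -2.4272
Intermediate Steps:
U(y) = (2 + y)/(-27 - y)
(4020 + U(25))/(-1906 + 250) = (4020 + (-2 - 1*25)/(27 + 25))/(-1906 + 250) = (4020 + (-2 - 25)/52)/(-1656) = (4020 + (1/52)*(-27))*(-1/1656) = (4020 - 27/52)*(-1/1656) = (209013/52)*(-1/1656) = -69671/28704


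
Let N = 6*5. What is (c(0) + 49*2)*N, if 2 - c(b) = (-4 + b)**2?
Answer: 2520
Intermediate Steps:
N = 30
c(b) = 2 - (-4 + b)**2
(c(0) + 49*2)*N = ((2 - (-4 + 0)**2) + 49*2)*30 = ((2 - 1*(-4)**2) + 98)*30 = ((2 - 1*16) + 98)*30 = ((2 - 16) + 98)*30 = (-14 + 98)*30 = 84*30 = 2520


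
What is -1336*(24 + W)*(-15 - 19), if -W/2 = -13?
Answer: 2271200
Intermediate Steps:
W = 26 (W = -2*(-13) = 26)
-1336*(24 + W)*(-15 - 19) = -1336*(24 + 26)*(-15 - 19) = -66800*(-34) = -1336*(-1700) = 2271200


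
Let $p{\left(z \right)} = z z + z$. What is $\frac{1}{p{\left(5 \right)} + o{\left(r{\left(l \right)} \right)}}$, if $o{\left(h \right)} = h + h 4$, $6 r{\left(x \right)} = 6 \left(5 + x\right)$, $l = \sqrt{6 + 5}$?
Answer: $\frac{1}{50} - \frac{\sqrt{11}}{550} \approx 0.01397$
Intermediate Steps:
$l = \sqrt{11} \approx 3.3166$
$r{\left(x \right)} = 5 + x$ ($r{\left(x \right)} = \frac{6 \left(5 + x\right)}{6} = \frac{30 + 6 x}{6} = 5 + x$)
$p{\left(z \right)} = z + z^{2}$ ($p{\left(z \right)} = z^{2} + z = z + z^{2}$)
$o{\left(h \right)} = 5 h$ ($o{\left(h \right)} = h + 4 h = 5 h$)
$\frac{1}{p{\left(5 \right)} + o{\left(r{\left(l \right)} \right)}} = \frac{1}{5 \left(1 + 5\right) + 5 \left(5 + \sqrt{11}\right)} = \frac{1}{5 \cdot 6 + \left(25 + 5 \sqrt{11}\right)} = \frac{1}{30 + \left(25 + 5 \sqrt{11}\right)} = \frac{1}{55 + 5 \sqrt{11}}$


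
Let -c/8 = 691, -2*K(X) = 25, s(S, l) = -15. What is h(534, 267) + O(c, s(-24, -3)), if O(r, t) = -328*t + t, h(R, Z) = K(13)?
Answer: 9785/2 ≈ 4892.5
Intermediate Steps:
K(X) = -25/2 (K(X) = -1/2*25 = -25/2)
c = -5528 (c = -8*691 = -5528)
h(R, Z) = -25/2
O(r, t) = -327*t
h(534, 267) + O(c, s(-24, -3)) = -25/2 - 327*(-15) = -25/2 + 4905 = 9785/2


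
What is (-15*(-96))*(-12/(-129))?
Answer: 5760/43 ≈ 133.95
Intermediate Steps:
(-15*(-96))*(-12/(-129)) = 1440*(-12*(-1/129)) = 1440*(4/43) = 5760/43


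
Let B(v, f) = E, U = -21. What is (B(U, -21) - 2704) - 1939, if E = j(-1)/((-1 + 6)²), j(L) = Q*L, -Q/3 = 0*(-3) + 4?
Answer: -116063/25 ≈ -4642.5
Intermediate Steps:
Q = -12 (Q = -3*(0*(-3) + 4) = -3*(0 + 4) = -3*4 = -12)
j(L) = -12*L
E = 12/25 (E = (-12*(-1))/((-1 + 6)²) = 12/(5²) = 12/25 ≈ 0.48000)
B(v, f) = 12/25
(B(U, -21) - 2704) - 1939 = (12/25 - 2704) - 1939 = -67588/25 - 1939 = -116063/25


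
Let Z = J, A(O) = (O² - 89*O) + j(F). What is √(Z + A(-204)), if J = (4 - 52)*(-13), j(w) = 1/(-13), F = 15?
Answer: √10206911/13 ≈ 245.76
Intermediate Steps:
j(w) = -1/13
J = 624 (J = -48*(-13) = 624)
A(O) = -1/13 + O² - 89*O (A(O) = (O² - 89*O) - 1/13 = -1/13 + O² - 89*O)
Z = 624
√(Z + A(-204)) = √(624 + (-1/13 + (-204)² - 89*(-204))) = √(624 + (-1/13 + 41616 + 18156)) = √(624 + 777035/13) = √(785147/13) = √10206911/13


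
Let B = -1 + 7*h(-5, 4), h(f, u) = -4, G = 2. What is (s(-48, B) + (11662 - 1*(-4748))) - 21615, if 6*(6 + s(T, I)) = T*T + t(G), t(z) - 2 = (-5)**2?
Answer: -9645/2 ≈ -4822.5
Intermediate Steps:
t(z) = 27 (t(z) = 2 + (-5)**2 = 2 + 25 = 27)
B = -29 (B = -1 + 7*(-4) = -1 - 28 = -29)
s(T, I) = -3/2 + T**2/6 (s(T, I) = -6 + (T*T + 27)/6 = -6 + (T**2 + 27)/6 = -6 + (27 + T**2)/6 = -6 + (9/2 + T**2/6) = -3/2 + T**2/6)
(s(-48, B) + (11662 - 1*(-4748))) - 21615 = ((-3/2 + (1/6)*(-48)**2) + (11662 - 1*(-4748))) - 21615 = ((-3/2 + (1/6)*2304) + (11662 + 4748)) - 21615 = ((-3/2 + 384) + 16410) - 21615 = (765/2 + 16410) - 21615 = 33585/2 - 21615 = -9645/2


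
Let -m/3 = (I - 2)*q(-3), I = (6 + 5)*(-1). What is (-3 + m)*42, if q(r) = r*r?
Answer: 14616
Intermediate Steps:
I = -11 (I = 11*(-1) = -11)
q(r) = r²
m = 351 (m = -3*(-11 - 2)*(-3)² = -(-39)*9 = -3*(-117) = 351)
(-3 + m)*42 = (-3 + 351)*42 = 348*42 = 14616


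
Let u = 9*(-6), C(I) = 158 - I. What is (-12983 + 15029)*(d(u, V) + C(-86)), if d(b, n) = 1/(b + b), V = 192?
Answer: 8985691/18 ≈ 4.9921e+5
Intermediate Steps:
u = -54
d(b, n) = 1/(2*b)
(-12983 + 15029)*(d(u, V) + C(-86)) = (-12983 + 15029)*((½)/(-54) + (158 - 1*(-86))) = 2046*((½)*(-1/54) + (158 + 86)) = 2046*(-1/108 + 244) = 2046*(26351/108) = 8985691/18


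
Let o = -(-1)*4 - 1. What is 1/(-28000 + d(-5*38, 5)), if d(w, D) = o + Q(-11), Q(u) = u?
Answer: -1/28008 ≈ -3.5704e-5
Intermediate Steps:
o = 3 (o = -1*(-4) - 1 = 4 - 1 = 3)
d(w, D) = -8 (d(w, D) = 3 - 11 = -8)
1/(-28000 + d(-5*38, 5)) = 1/(-28000 - 8) = 1/(-28008) = -1/28008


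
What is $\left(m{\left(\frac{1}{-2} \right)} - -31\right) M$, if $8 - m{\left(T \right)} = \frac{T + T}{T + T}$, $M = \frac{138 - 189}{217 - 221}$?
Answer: $\frac{969}{2} \approx 484.5$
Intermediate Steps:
$M = \frac{51}{4}$ ($M = - \frac{51}{-4} = \left(-51\right) \left(- \frac{1}{4}\right) = \frac{51}{4} \approx 12.75$)
$m{\left(T \right)} = 7$ ($m{\left(T \right)} = 8 - \frac{T + T}{T + T} = 8 - \frac{2 T}{2 T} = 8 - 2 T \frac{1}{2 T} = 8 - 1 = 7$)
$\left(m{\left(\frac{1}{-2} \right)} - -31\right) M = \left(7 - -31\right) \frac{51}{4} = \left(7 + 31\right) \frac{51}{4} = 38 \cdot \frac{51}{4} = \frac{969}{2}$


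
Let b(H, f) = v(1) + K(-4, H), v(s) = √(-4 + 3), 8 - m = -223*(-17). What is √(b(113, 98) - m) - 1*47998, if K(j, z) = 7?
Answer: -47998 + √(3790 + I) ≈ -47936.0 + 0.0081218*I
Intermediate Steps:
m = -3783 (m = 8 - (-223)*(-17) = 8 - 1*3791 = 8 - 3791 = -3783)
v(s) = I (v(s) = √(-1) = I)
b(H, f) = 7 + I (b(H, f) = I + 7 = 7 + I)
√(b(113, 98) - m) - 1*47998 = √((7 + I) - 1*(-3783)) - 1*47998 = √((7 + I) + 3783) - 47998 = √(3790 + I) - 47998 = -47998 + √(3790 + I)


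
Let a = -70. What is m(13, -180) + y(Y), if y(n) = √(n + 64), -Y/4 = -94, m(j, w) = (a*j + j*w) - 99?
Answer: -3349 + 2*√110 ≈ -3328.0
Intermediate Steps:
m(j, w) = -99 - 70*j + j*w (m(j, w) = (-70*j + j*w) - 99 = -99 - 70*j + j*w)
Y = 376 (Y = -4*(-94) = 376)
y(n) = √(64 + n)
m(13, -180) + y(Y) = (-99 - 70*13 + 13*(-180)) + √(64 + 376) = (-99 - 910 - 2340) + √440 = -3349 + 2*√110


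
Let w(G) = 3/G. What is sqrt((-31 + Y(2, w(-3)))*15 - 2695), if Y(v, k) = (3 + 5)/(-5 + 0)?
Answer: 4*I*sqrt(199) ≈ 56.427*I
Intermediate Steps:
Y(v, k) = -8/5 (Y(v, k) = 8/(-5) = 8*(-1/5) = -8/5)
sqrt((-31 + Y(2, w(-3)))*15 - 2695) = sqrt((-31 - 8/5)*15 - 2695) = sqrt(-163/5*15 - 2695) = sqrt(-489 - 2695) = sqrt(-3184) = 4*I*sqrt(199)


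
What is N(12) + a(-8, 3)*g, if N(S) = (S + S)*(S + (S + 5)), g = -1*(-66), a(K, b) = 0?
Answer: 696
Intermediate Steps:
g = 66
N(S) = 2*S*(5 + 2*S) (N(S) = (2*S)*(S + (5 + S)) = (2*S)*(5 + 2*S) = 2*S*(5 + 2*S))
N(12) + a(-8, 3)*g = 2*12*(5 + 2*12) + 0*66 = 2*12*(5 + 24) + 0 = 2*12*29 + 0 = 696 + 0 = 696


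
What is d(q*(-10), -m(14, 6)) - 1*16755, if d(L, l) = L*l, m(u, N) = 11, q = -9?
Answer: -17745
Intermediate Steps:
d(q*(-10), -m(14, 6)) - 1*16755 = (-9*(-10))*(-1*11) - 1*16755 = 90*(-11) - 16755 = -990 - 16755 = -17745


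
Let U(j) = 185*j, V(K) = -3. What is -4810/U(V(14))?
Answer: 26/3 ≈ 8.6667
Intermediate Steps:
-4810/U(V(14)) = -4810/(185*(-3)) = -4810/(-555) = -4810*(-1/555) = 26/3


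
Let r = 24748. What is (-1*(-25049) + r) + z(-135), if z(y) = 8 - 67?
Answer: 49738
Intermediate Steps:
z(y) = -59
(-1*(-25049) + r) + z(-135) = (-1*(-25049) + 24748) - 59 = (25049 + 24748) - 59 = 49797 - 59 = 49738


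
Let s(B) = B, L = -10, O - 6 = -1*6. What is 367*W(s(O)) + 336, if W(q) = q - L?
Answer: 4006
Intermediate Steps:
O = 0 (O = 6 - 1*6 = 6 - 6 = 0)
W(q) = 10 + q (W(q) = q - 1*(-10) = q + 10 = 10 + q)
367*W(s(O)) + 336 = 367*(10 + 0) + 336 = 367*10 + 336 = 3670 + 336 = 4006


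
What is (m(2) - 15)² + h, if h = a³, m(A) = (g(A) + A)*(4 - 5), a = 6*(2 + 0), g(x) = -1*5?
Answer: 1872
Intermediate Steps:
g(x) = -5
a = 12 (a = 6*2 = 12)
m(A) = 5 - A (m(A) = (-5 + A)*(4 - 5) = (-5 + A)*(-1) = 5 - A)
h = 1728 (h = 12³ = 1728)
(m(2) - 15)² + h = ((5 - 1*2) - 15)² + 1728 = ((5 - 2) - 15)² + 1728 = (3 - 15)² + 1728 = (-12)² + 1728 = 144 + 1728 = 1872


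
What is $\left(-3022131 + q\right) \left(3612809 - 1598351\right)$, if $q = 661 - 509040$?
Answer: $-7112064113580$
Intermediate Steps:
$q = -508379$ ($q = 661 - 509040 = -508379$)
$\left(-3022131 + q\right) \left(3612809 - 1598351\right) = \left(-3022131 - 508379\right) \left(3612809 - 1598351\right) = \left(-3530510\right) 2014458 = -7112064113580$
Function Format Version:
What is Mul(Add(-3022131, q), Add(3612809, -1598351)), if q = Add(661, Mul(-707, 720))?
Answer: -7112064113580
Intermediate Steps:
q = -508379 (q = Add(661, -509040) = -508379)
Mul(Add(-3022131, q), Add(3612809, -1598351)) = Mul(Add(-3022131, -508379), Add(3612809, -1598351)) = Mul(-3530510, 2014458) = -7112064113580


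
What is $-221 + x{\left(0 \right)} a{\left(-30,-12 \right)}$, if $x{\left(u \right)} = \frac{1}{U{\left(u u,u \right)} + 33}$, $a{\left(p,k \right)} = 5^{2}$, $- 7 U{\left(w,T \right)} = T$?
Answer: $- \frac{7268}{33} \approx -220.24$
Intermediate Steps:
$U{\left(w,T \right)} = - \frac{T}{7}$
$a{\left(p,k \right)} = 25$
$x{\left(u \right)} = \frac{1}{33 - \frac{u}{7}}$ ($x{\left(u \right)} = \frac{1}{- \frac{u}{7} + 33} = \frac{1}{33 - \frac{u}{7}}$)
$-221 + x{\left(0 \right)} a{\left(-30,-12 \right)} = -221 + - \frac{7}{-231 + 0} \cdot 25 = -221 + - \frac{7}{-231} \cdot 25 = -221 + \left(-7\right) \left(- \frac{1}{231}\right) 25 = -221 + \frac{1}{33} \cdot 25 = -221 + \frac{25}{33} = - \frac{7268}{33}$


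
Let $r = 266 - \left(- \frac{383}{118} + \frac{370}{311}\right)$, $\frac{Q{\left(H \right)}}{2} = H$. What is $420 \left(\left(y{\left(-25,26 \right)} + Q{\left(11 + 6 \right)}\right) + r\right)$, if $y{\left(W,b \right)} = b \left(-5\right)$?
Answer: $\frac{1325963730}{18349} \approx 72264.0$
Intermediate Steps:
$y{\left(W,b \right)} = - 5 b$
$Q{\left(H \right)} = 2 H$
$r = \frac{9837121}{36698}$ ($r = 266 - \left(\left(-383\right) \frac{1}{118} + 370 \cdot \frac{1}{311}\right) = 266 - \left(- \frac{383}{118} + \frac{370}{311}\right) = 266 - - \frac{75453}{36698} = 266 + \frac{75453}{36698} = \frac{9837121}{36698} \approx 268.06$)
$420 \left(\left(y{\left(-25,26 \right)} + Q{\left(11 + 6 \right)}\right) + r\right) = 420 \left(\left(\left(-5\right) 26 + 2 \left(11 + 6\right)\right) + \frac{9837121}{36698}\right) = 420 \left(\left(-130 + 2 \cdot 17\right) + \frac{9837121}{36698}\right) = 420 \left(\left(-130 + 34\right) + \frac{9837121}{36698}\right) = 420 \left(-96 + \frac{9837121}{36698}\right) = 420 \cdot \frac{6314113}{36698} = \frac{1325963730}{18349}$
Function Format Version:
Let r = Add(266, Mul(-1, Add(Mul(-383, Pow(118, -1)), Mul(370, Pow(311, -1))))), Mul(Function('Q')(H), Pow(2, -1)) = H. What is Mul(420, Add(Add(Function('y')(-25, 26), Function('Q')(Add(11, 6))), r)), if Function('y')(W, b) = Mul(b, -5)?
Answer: Rational(1325963730, 18349) ≈ 72264.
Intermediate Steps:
Function('y')(W, b) = Mul(-5, b)
Function('Q')(H) = Mul(2, H)
r = Rational(9837121, 36698) (r = Add(266, Mul(-1, Add(Mul(-383, Rational(1, 118)), Mul(370, Rational(1, 311))))) = Add(266, Mul(-1, Add(Rational(-383, 118), Rational(370, 311)))) = Add(266, Mul(-1, Rational(-75453, 36698))) = Add(266, Rational(75453, 36698)) = Rational(9837121, 36698) ≈ 268.06)
Mul(420, Add(Add(Function('y')(-25, 26), Function('Q')(Add(11, 6))), r)) = Mul(420, Add(Add(Mul(-5, 26), Mul(2, Add(11, 6))), Rational(9837121, 36698))) = Mul(420, Add(Add(-130, Mul(2, 17)), Rational(9837121, 36698))) = Mul(420, Add(Add(-130, 34), Rational(9837121, 36698))) = Mul(420, Add(-96, Rational(9837121, 36698))) = Mul(420, Rational(6314113, 36698)) = Rational(1325963730, 18349)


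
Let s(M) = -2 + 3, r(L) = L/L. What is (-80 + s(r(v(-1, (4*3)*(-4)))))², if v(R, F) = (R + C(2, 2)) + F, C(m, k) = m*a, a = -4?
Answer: 6241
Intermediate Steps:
C(m, k) = -4*m (C(m, k) = m*(-4) = -4*m)
v(R, F) = -8 + F + R (v(R, F) = (R - 4*2) + F = (R - 8) + F = (-8 + R) + F = -8 + F + R)
r(L) = 1
s(M) = 1
(-80 + s(r(v(-1, (4*3)*(-4)))))² = (-80 + 1)² = (-79)² = 6241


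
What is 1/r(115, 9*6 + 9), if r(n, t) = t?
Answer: 1/63 ≈ 0.015873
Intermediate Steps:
1/r(115, 9*6 + 9) = 1/(9*6 + 9) = 1/(54 + 9) = 1/63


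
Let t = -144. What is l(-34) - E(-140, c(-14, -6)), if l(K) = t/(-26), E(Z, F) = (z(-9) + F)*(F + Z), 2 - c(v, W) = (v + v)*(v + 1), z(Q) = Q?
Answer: -2421074/13 ≈ -1.8624e+5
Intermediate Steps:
c(v, W) = 2 - 2*v*(1 + v) (c(v, W) = 2 - (v + v)*(v + 1) = 2 - 2*v*(1 + v))
E(Z, F) = (-9 + F)*(F + Z)
l(K) = 72/13 (l(K) = -144/(-26) = -144*(-1/26) = 72/13)
l(-34) - E(-140, c(-14, -6)) = 72/13 - ((2 - 2*(-14) - 2*(-14)**2)**2 - 9*(2 - 2*(-14) - 2*(-14)**2) - 9*(-140) + (2 - 2*(-14) - 2*(-14)**2)*(-140)) = 72/13 - ((2 + 28 - 2*196)**2 - 9*(2 + 28 - 2*196) + 1260 + (2 + 28 - 2*196)*(-140)) = 72/13 - ((2 + 28 - 392)**2 - 9*(2 + 28 - 392) + 1260 + (2 + 28 - 392)*(-140)) = 72/13 - ((-362)**2 - 9*(-362) + 1260 - 362*(-140)) = 72/13 - (131044 + 3258 + 1260 + 50680) = 72/13 - 1*186242 = 72/13 - 186242 = -2421074/13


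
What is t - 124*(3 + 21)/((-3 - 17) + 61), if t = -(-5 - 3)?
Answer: -2648/41 ≈ -64.585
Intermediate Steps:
t = 8 (t = -1*(-8) = 8)
t - 124*(3 + 21)/((-3 - 17) + 61) = 8 - 124*(3 + 21)/((-3 - 17) + 61) = 8 - 2976/(-20 + 61) = 8 - 2976/41 = -2648/41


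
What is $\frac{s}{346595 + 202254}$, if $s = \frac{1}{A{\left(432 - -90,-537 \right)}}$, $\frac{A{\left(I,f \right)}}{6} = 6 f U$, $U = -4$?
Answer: $\frac{1}{42441395472} \approx 2.3562 \cdot 10^{-11}$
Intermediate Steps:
$A{\left(I,f \right)} = - 144 f$ ($A{\left(I,f \right)} = 6 \cdot 6 f \left(-4\right) = 6 \left(- 24 f\right) = - 144 f$)
$s = \frac{1}{77328}$ ($s = \frac{1}{\left(-144\right) \left(-537\right)} = \frac{1}{77328} \approx 1.2932 \cdot 10^{-5}$)
$\frac{s}{346595 + 202254} = \frac{1}{77328 \left(346595 + 202254\right)} = \frac{1}{77328 \cdot 548849} = \frac{1}{77328} \cdot \frac{1}{548849} = \frac{1}{42441395472}$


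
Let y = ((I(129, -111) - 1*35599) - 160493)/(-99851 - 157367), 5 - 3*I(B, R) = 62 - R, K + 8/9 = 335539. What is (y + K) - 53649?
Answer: 326282172884/1157481 ≈ 2.8189e+5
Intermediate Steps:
K = 3019843/9 (K = -8/9 + 335539 = 3019843/9 ≈ 3.3554e+5)
I(B, R) = -19 + R/3 (I(B, R) = 5/3 - (62 - R)/3 = 5/3 + (-62/3 + R/3) = -19 + R/3)
y = 98074/128609 (y = (((-19 + (⅓)*(-111)) - 1*35599) - 160493)/(-99851 - 157367) = (((-19 - 37) - 35599) - 160493)/(-257218) = ((-56 - 35599) - 160493)*(-1/257218) = (-35655 - 160493)*(-1/257218) = -196148*(-1/257218) = 98074/128609 ≈ 0.76258)
(y + K) - 53649 = (98074/128609 + 3019843/9) - 53649 = 388379871053/1157481 - 53649 = 326282172884/1157481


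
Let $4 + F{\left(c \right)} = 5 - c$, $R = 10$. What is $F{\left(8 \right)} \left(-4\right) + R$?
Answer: $38$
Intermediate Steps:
$F{\left(c \right)} = 1 - c$ ($F{\left(c \right)} = -4 - \left(-5 + c\right) = 1 - c$)
$F{\left(8 \right)} \left(-4\right) + R = \left(1 - 8\right) \left(-4\right) + 10 = \left(-7\right) \left(-4\right) + 10 = 28 + 10 = 38$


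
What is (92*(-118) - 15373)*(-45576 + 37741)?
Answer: 205504215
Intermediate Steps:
(92*(-118) - 15373)*(-45576 + 37741) = (-10856 - 15373)*(-7835) = -26229*(-7835) = 205504215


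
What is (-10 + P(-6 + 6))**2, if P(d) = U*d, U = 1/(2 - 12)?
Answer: 100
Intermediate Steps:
U = -1/10 (U = 1/(-10) = -1/10 ≈ -0.10000)
P(d) = -d/10
(-10 + P(-6 + 6))**2 = (-10 - (-6 + 6)/10)**2 = (-10 - 1/10*0)**2 = (-10 + 0)**2 = (-10)**2 = 100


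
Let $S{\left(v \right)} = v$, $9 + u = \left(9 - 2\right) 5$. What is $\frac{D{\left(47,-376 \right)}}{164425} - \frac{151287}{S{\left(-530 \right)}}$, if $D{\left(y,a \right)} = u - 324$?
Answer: $\frac{4975041407}{17429050} \approx 285.45$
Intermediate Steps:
$u = 26$ ($u = -9 + \left(9 - 2\right) 5 = -9 + 7 \cdot 5 = -9 + 35 = 26$)
$D{\left(y,a \right)} = -298$ ($D{\left(y,a \right)} = 26 - 324 = -298$)
$\frac{D{\left(47,-376 \right)}}{164425} - \frac{151287}{S{\left(-530 \right)}} = - \frac{298}{164425} - \frac{151287}{-530} = \left(-298\right) \frac{1}{164425} - - \frac{151287}{530} = - \frac{298}{164425} + \frac{151287}{530} = \frac{4975041407}{17429050}$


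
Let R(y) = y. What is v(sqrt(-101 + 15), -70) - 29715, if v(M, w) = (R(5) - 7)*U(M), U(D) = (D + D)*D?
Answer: -29371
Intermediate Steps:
U(D) = 2*D**2 (U(D) = (2*D)*D = 2*D**2)
v(M, w) = -4*M**2 (v(M, w) = (5 - 7)*(2*M**2) = -4*M**2)
v(sqrt(-101 + 15), -70) - 29715 = -4*(sqrt(-101 + 15))**2 - 29715 = -4*(sqrt(-86))**2 - 29715 = -4*(I*sqrt(86))**2 - 29715 = -4*(-86) - 29715 = 344 - 29715 = -29371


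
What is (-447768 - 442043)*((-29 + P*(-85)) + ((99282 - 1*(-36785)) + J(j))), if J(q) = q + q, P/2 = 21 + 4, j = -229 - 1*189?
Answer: -116522530072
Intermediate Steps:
j = -418 (j = -229 - 189 = -418)
P = 50 (P = 2*(21 + 4) = 2*25 = 50)
J(q) = 2*q
(-447768 - 442043)*((-29 + P*(-85)) + ((99282 - 1*(-36785)) + J(j))) = (-447768 - 442043)*((-29 + 50*(-85)) + ((99282 - 1*(-36785)) + 2*(-418))) = -889811*((-29 - 4250) + ((99282 + 36785) - 836)) = -889811*(-4279 + (136067 - 836)) = -889811*(-4279 + 135231) = -889811*130952 = -116522530072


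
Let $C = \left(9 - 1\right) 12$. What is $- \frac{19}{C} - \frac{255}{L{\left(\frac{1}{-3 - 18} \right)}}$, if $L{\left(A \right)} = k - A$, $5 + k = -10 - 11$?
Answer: $\frac{100745}{10464} \approx 9.6278$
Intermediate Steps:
$k = -26$ ($k = -5 - 21 = -26$)
$C = 96$ ($C = 8 \cdot 12 = 96$)
$L{\left(A \right)} = -26 - A$
$- \frac{19}{C} - \frac{255}{L{\left(\frac{1}{-3 - 18} \right)}} = - \frac{19}{96} - \frac{255}{-26 - \frac{1}{-3 - 18}} = \left(-19\right) \frac{1}{96} - \frac{255}{-26 - \frac{1}{-21}} = - \frac{19}{96} - \frac{255}{-26 - - \frac{1}{21}} = - \frac{19}{96} - \frac{255}{-26 + \frac{1}{21}} = - \frac{19}{96} - \frac{255}{- \frac{545}{21}} = - \frac{19}{96} - - \frac{1071}{109} = - \frac{19}{96} + \frac{1071}{109} = \frac{100745}{10464}$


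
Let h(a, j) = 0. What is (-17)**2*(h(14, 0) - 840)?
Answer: -242760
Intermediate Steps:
(-17)**2*(h(14, 0) - 840) = (-17)**2*(0 - 840) = 289*(-840) = -242760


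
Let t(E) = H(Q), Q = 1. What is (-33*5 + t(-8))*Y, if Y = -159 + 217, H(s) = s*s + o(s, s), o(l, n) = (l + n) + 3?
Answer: -9222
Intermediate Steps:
o(l, n) = 3 + l + n
H(s) = 3 + s² + 2*s (H(s) = s*s + (3 + s + s) = s² + (3 + 2*s) = 3 + s² + 2*s)
t(E) = 6 (t(E) = 3 + 1² + 2*1 = 3 + 1 + 2 = 6)
Y = 58
(-33*5 + t(-8))*Y = (-33*5 + 6)*58 = (-165 + 6)*58 = -159*58 = -9222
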